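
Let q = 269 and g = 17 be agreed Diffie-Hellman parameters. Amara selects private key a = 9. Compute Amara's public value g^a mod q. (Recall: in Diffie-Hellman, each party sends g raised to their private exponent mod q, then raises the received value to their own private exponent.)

141

Public value = 17^9 mod 269.
17^1 ≡ 17 (mod 269)
17^2 = (17^1)^2 ≡ 17^2 = 289 ≡ 20 (mod 269)
17^4 = (17^2)^2 ≡ 20^2 = 400 ≡ 131 (mod 269)
17^8 = (17^4)^2 ≡ 131^2 = 17161 ≡ 214 (mod 269)
17^9 = 17^8 · 17^1 ≡ 214 · 17 ≡ 141 (mod 269).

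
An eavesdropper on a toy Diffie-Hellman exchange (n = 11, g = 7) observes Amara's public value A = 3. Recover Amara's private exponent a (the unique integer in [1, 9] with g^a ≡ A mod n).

4

Try successive powers of 7 modulo 11:
7^1 ≡ 7
7^2 ≡ 5
7^3 ≡ 2
7^4 ≡ 3
Found: a = 4.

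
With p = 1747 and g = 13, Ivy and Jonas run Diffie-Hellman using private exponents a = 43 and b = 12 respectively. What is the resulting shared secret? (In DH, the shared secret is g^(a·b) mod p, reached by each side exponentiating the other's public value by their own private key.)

1333

Jonas sends B = g^b mod p = 13^12 mod 1747.
13^1 ≡ 13 (mod 1747)
13^2 = (13^1)^2 ≡ 13^2 = 169 ≡ 169 (mod 1747)
13^4 = (13^2)^2 ≡ 169^2 = 28561 ≡ 609 (mod 1747)
13^8 = (13^4)^2 ≡ 609^2 = 370881 ≡ 517 (mod 1747)
13^12 = 13^8 · 13^4 ≡ 517 · 609 ≡ 393 (mod 1747).
So B = 393. Ivy then computes K = B^a mod p = 393^43 mod 1747.
393^1 ≡ 393 (mod 1747)
393^2 = (393^1)^2 ≡ 393^2 = 154449 ≡ 713 (mod 1747)
393^4 = (393^2)^2 ≡ 713^2 = 508369 ≡ 1739 (mod 1747)
393^8 = (393^4)^2 ≡ 1739^2 = 3024121 ≡ 64 (mod 1747)
393^16 = (393^8)^2 ≡ 64^2 = 4096 ≡ 602 (mod 1747)
393^32 = (393^16)^2 ≡ 602^2 = 362404 ≡ 775 (mod 1747)
393^43 = 393^32 · 393^8 · 393^2 · 393^1 ≡ 775 · 64 · 713 · 393 ≡ 1333 (mod 1747).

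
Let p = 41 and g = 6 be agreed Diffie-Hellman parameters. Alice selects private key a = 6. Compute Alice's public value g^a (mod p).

39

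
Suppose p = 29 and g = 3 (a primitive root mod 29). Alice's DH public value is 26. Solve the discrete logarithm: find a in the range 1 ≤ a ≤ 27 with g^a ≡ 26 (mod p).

15

Try successive powers of 3 modulo 29:
3^1 ≡ 3
3^2 ≡ 9
3^3 ≡ 27
3^4 ≡ 23
3^5 ≡ 11
3^6 ≡ 4
3^7 ≡ 12
3^8 ≡ 7
3^9 ≡ 21
3^10 ≡ 5
3^11 ≡ 15
3^12 ≡ 16
3^13 ≡ 19
3^14 ≡ 28
3^15 ≡ 26
Found: a = 15.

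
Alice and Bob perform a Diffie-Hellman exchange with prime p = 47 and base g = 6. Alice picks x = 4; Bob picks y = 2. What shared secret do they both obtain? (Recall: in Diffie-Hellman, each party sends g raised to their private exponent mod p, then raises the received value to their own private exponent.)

Alice sends A = g^x mod p = 6^4 mod 47.
6^1 ≡ 6 (mod 47)
6^2 = (6^1)^2 ≡ 6^2 = 36 ≡ 36 (mod 47)
6^4 = (6^2)^2 ≡ 36^2 = 1296 ≡ 27 (mod 47)
So A = 27. Bob then computes K = A^y mod p = 27^2 mod 47.
27^1 ≡ 27 (mod 47)
27^2 = (27^1)^2 ≡ 27^2 = 729 ≡ 24 (mod 47)

24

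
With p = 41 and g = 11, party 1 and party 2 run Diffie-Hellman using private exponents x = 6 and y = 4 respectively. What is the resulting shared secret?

37

Party 2 sends B = g^y mod p = 11^4 mod 41.
11^1 ≡ 11 (mod 41)
11^2 = (11^1)^2 ≡ 11^2 = 121 ≡ 39 (mod 41)
11^4 = (11^2)^2 ≡ 39^2 = 1521 ≡ 4 (mod 41)
So B = 4. Party 1 then computes K = B^x mod p = 4^6 mod 41.
4^1 ≡ 4 (mod 41)
4^2 = (4^1)^2 ≡ 4^2 = 16 ≡ 16 (mod 41)
4^4 = (4^2)^2 ≡ 16^2 = 256 ≡ 10 (mod 41)
4^6 = 4^4 · 4^2 ≡ 10 · 16 ≡ 37 (mod 41).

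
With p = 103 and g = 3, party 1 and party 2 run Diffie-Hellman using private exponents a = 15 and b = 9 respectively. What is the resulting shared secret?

69

Party 1 sends A = g^a mod p = 3^15 mod 103.
3^1 ≡ 3 (mod 103)
3^2 = (3^1)^2 ≡ 3^2 = 9 ≡ 9 (mod 103)
3^4 = (3^2)^2 ≡ 9^2 = 81 ≡ 81 (mod 103)
3^8 = (3^4)^2 ≡ 81^2 = 6561 ≡ 72 (mod 103)
3^15 = 3^8 · 3^4 · 3^2 · 3^1 ≡ 72 · 81 · 9 · 3 ≡ 80 (mod 103).
So A = 80. Party 2 then computes K = A^b mod p = 80^9 mod 103.
80^1 ≡ 80 (mod 103)
80^2 = (80^1)^2 ≡ 80^2 = 6400 ≡ 14 (mod 103)
80^4 = (80^2)^2 ≡ 14^2 = 196 ≡ 93 (mod 103)
80^8 = (80^4)^2 ≡ 93^2 = 8649 ≡ 100 (mod 103)
80^9 = 80^8 · 80^1 ≡ 100 · 80 ≡ 69 (mod 103).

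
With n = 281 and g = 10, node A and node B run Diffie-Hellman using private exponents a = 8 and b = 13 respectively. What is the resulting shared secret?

Node A sends A = g^a mod n = 10^8 mod 281.
10^1 ≡ 10 (mod 281)
10^2 = (10^1)^2 ≡ 10^2 = 100 ≡ 100 (mod 281)
10^4 = (10^2)^2 ≡ 100^2 = 10000 ≡ 165 (mod 281)
10^8 = (10^4)^2 ≡ 165^2 = 27225 ≡ 249 (mod 281)
So A = 249. Node B then computes K = A^b mod n = 249^13 mod 281.
249^1 ≡ 249 (mod 281)
249^2 = (249^1)^2 ≡ 249^2 = 62001 ≡ 181 (mod 281)
249^4 = (249^2)^2 ≡ 181^2 = 32761 ≡ 165 (mod 281)
249^8 = (249^4)^2 ≡ 165^2 = 27225 ≡ 249 (mod 281)
249^13 = 249^8 · 249^4 · 249^1 ≡ 249 · 165 · 249 ≡ 79 (mod 281).

79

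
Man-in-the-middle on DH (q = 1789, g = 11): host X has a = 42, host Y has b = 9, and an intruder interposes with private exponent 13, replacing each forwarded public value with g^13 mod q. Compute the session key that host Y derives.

952

Host Y receives an intruder's public value M = 11^13 mod 1789 instead of the honest one.
11^1 ≡ 11 (mod 1789)
11^2 = (11^1)^2 ≡ 11^2 = 121 ≡ 121 (mod 1789)
11^4 = (11^2)^2 ≡ 121^2 = 14641 ≡ 329 (mod 1789)
11^8 = (11^4)^2 ≡ 329^2 = 108241 ≡ 901 (mod 1789)
11^13 = 11^8 · 11^4 · 11^1 ≡ 901 · 329 · 11 ≡ 1161 (mod 1789).
So M = 1161. Host Y computes K = M^9 mod 1789.
1161^1 ≡ 1161 (mod 1789)
1161^2 = (1161^1)^2 ≡ 1161^2 = 1347921 ≡ 804 (mod 1789)
1161^4 = (1161^2)^2 ≡ 804^2 = 646416 ≡ 587 (mod 1789)
1161^8 = (1161^4)^2 ≡ 587^2 = 344569 ≡ 1081 (mod 1789)
1161^9 = 1161^8 · 1161^1 ≡ 1081 · 1161 ≡ 952 (mod 1789).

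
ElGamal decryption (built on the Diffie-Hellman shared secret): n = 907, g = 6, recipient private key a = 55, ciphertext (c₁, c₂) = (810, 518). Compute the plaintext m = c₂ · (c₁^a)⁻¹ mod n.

Shared mask s = c₁^a mod n = 810^55 mod 907.
810^1 ≡ 810 (mod 907)
810^2 = (810^1)^2 ≡ 810^2 = 656100 ≡ 339 (mod 907)
810^4 = (810^2)^2 ≡ 339^2 = 114921 ≡ 639 (mod 907)
810^8 = (810^4)^2 ≡ 639^2 = 408321 ≡ 171 (mod 907)
810^16 = (810^8)^2 ≡ 171^2 = 29241 ≡ 217 (mod 907)
810^32 = (810^16)^2 ≡ 217^2 = 47089 ≡ 832 (mod 907)
810^55 = 810^32 · 810^16 · 810^4 · 810^2 · 810^1 ≡ 832 · 217 · 639 · 339 · 810 ≡ 41 (mod 907).
So s = 41; s⁻¹ ≡ 177 (mod 907).
m = c₂ · s⁻¹ mod 907 = 518 · 177 mod 907 = 79.

79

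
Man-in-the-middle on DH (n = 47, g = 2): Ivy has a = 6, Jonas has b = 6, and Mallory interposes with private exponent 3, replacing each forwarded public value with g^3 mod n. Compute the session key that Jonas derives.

Jonas receives Mallory's public value M = 2^3 mod 47 instead of the honest one.
2^1 ≡ 2 (mod 47)
2^2 = (2^1)^2 ≡ 2^2 = 4 ≡ 4 (mod 47)
2^3 = 2^2 · 2^1 ≡ 4 · 2 ≡ 8 (mod 47).
So M = 8. Jonas computes K = M^6 mod 47.
8^1 ≡ 8 (mod 47)
8^2 = (8^1)^2 ≡ 8^2 = 64 ≡ 17 (mod 47)
8^4 = (8^2)^2 ≡ 17^2 = 289 ≡ 7 (mod 47)
8^6 = 8^4 · 8^2 ≡ 7 · 17 ≡ 25 (mod 47).

25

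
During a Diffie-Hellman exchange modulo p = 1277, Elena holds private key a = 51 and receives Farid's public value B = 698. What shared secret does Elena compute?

Shared key K = 698^51 mod 1277.
698^1 ≡ 698 (mod 1277)
698^2 = (698^1)^2 ≡ 698^2 = 487204 ≡ 667 (mod 1277)
698^4 = (698^2)^2 ≡ 667^2 = 444889 ≡ 493 (mod 1277)
698^8 = (698^4)^2 ≡ 493^2 = 243049 ≡ 419 (mod 1277)
698^16 = (698^8)^2 ≡ 419^2 = 175561 ≡ 612 (mod 1277)
698^32 = (698^16)^2 ≡ 612^2 = 374544 ≡ 383 (mod 1277)
698^51 = 698^32 · 698^16 · 698^2 · 698^1 ≡ 383 · 612 · 667 · 698 ≡ 551 (mod 1277).

551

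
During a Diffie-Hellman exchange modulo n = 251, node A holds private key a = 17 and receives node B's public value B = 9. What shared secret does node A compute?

68

Shared key K = 9^17 mod 251.
9^1 ≡ 9 (mod 251)
9^2 = (9^1)^2 ≡ 9^2 = 81 ≡ 81 (mod 251)
9^4 = (9^2)^2 ≡ 81^2 = 6561 ≡ 35 (mod 251)
9^8 = (9^4)^2 ≡ 35^2 = 1225 ≡ 221 (mod 251)
9^16 = (9^8)^2 ≡ 221^2 = 48841 ≡ 147 (mod 251)
9^17 = 9^16 · 9^1 ≡ 147 · 9 ≡ 68 (mod 251).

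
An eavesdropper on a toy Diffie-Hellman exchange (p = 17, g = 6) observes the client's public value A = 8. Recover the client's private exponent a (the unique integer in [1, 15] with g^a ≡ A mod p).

6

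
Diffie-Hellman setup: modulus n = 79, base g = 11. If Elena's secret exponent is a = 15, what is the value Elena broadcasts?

Public value = 11^15 (mod 79).
11^1 ≡ 11 (mod 79)
11^2 = (11^1)^2 ≡ 11^2 = 121 ≡ 42 (mod 79)
11^4 = (11^2)^2 ≡ 42^2 = 1764 ≡ 26 (mod 79)
11^8 = (11^4)^2 ≡ 26^2 = 676 ≡ 44 (mod 79)
11^15 = 11^8 · 11^4 · 11^2 · 11^1 ≡ 44 · 26 · 42 · 11 ≡ 18 (mod 79).

18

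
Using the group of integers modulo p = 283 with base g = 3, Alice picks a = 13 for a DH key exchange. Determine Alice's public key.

Public value = 3^13 mod 283.
3^1 ≡ 3 (mod 283)
3^2 = (3^1)^2 ≡ 3^2 = 9 ≡ 9 (mod 283)
3^4 = (3^2)^2 ≡ 9^2 = 81 ≡ 81 (mod 283)
3^8 = (3^4)^2 ≡ 81^2 = 6561 ≡ 52 (mod 283)
3^13 = 3^8 · 3^4 · 3^1 ≡ 52 · 81 · 3 ≡ 184 (mod 283).

184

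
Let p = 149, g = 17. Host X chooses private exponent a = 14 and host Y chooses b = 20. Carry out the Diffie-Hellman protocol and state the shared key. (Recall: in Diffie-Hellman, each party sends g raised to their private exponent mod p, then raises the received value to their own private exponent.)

6

Host X sends A = g^a mod p = 17^14 mod 149.
17^1 ≡ 17 (mod 149)
17^2 = (17^1)^2 ≡ 17^2 = 289 ≡ 140 (mod 149)
17^4 = (17^2)^2 ≡ 140^2 = 19600 ≡ 81 (mod 149)
17^8 = (17^4)^2 ≡ 81^2 = 6561 ≡ 5 (mod 149)
17^14 = 17^8 · 17^4 · 17^2 ≡ 5 · 81 · 140 ≡ 80 (mod 149).
So A = 80. Host Y then computes K = A^b mod p = 80^20 mod 149.
80^1 ≡ 80 (mod 149)
80^2 = (80^1)^2 ≡ 80^2 = 6400 ≡ 142 (mod 149)
80^4 = (80^2)^2 ≡ 142^2 = 20164 ≡ 49 (mod 149)
80^8 = (80^4)^2 ≡ 49^2 = 2401 ≡ 17 (mod 149)
80^16 = (80^8)^2 ≡ 17^2 = 289 ≡ 140 (mod 149)
80^20 = 80^16 · 80^4 ≡ 140 · 49 ≡ 6 (mod 149).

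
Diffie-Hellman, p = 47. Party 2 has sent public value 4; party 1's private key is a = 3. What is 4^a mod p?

17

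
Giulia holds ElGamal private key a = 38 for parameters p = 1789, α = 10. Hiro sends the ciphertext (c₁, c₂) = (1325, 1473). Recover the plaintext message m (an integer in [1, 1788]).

247

Shared mask s = c₁^a mod p = 1325^38 mod 1789.
1325^1 ≡ 1325 (mod 1789)
1325^2 = (1325^1)^2 ≡ 1325^2 = 1755625 ≡ 616 (mod 1789)
1325^4 = (1325^2)^2 ≡ 616^2 = 379456 ≡ 188 (mod 1789)
1325^8 = (1325^4)^2 ≡ 188^2 = 35344 ≡ 1353 (mod 1789)
1325^16 = (1325^8)^2 ≡ 1353^2 = 1830609 ≡ 462 (mod 1789)
1325^32 = (1325^16)^2 ≡ 462^2 = 213444 ≡ 553 (mod 1789)
1325^38 = 1325^32 · 1325^4 · 1325^2 ≡ 553 · 188 · 616 ≡ 991 (mod 1789).
So s = 991; s⁻¹ ≡ 1307 (mod 1789).
m = c₂ · s⁻¹ mod 1789 = 1473 · 1307 mod 1789 = 247.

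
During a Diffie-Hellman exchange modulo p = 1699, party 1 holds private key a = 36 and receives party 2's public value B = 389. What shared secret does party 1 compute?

Shared key K = 389^36 mod 1699.
389^1 ≡ 389 (mod 1699)
389^2 = (389^1)^2 ≡ 389^2 = 151321 ≡ 110 (mod 1699)
389^4 = (389^2)^2 ≡ 110^2 = 12100 ≡ 207 (mod 1699)
389^8 = (389^4)^2 ≡ 207^2 = 42849 ≡ 374 (mod 1699)
389^16 = (389^8)^2 ≡ 374^2 = 139876 ≡ 558 (mod 1699)
389^32 = (389^16)^2 ≡ 558^2 = 311364 ≡ 447 (mod 1699)
389^36 = 389^32 · 389^4 ≡ 447 · 207 ≡ 783 (mod 1699).

783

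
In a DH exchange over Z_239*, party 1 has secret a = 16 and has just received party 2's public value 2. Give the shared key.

50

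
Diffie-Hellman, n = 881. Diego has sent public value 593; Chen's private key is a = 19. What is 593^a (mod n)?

Shared key K = 593^19 mod 881.
593^1 ≡ 593 (mod 881)
593^2 = (593^1)^2 ≡ 593^2 = 351649 ≡ 130 (mod 881)
593^4 = (593^2)^2 ≡ 130^2 = 16900 ≡ 161 (mod 881)
593^8 = (593^4)^2 ≡ 161^2 = 25921 ≡ 372 (mod 881)
593^16 = (593^8)^2 ≡ 372^2 = 138384 ≡ 67 (mod 881)
593^19 = 593^16 · 593^2 · 593^1 ≡ 67 · 130 · 593 ≡ 608 (mod 881).

608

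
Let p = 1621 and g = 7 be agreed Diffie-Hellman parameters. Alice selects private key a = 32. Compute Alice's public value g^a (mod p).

Public value = 7^32 (mod 1621).
7^1 ≡ 7 (mod 1621)
7^2 = (7^1)^2 ≡ 7^2 = 49 ≡ 49 (mod 1621)
7^4 = (7^2)^2 ≡ 49^2 = 2401 ≡ 780 (mod 1621)
7^8 = (7^4)^2 ≡ 780^2 = 608400 ≡ 525 (mod 1621)
7^16 = (7^8)^2 ≡ 525^2 = 275625 ≡ 55 (mod 1621)
7^32 = (7^16)^2 ≡ 55^2 = 3025 ≡ 1404 (mod 1621)

1404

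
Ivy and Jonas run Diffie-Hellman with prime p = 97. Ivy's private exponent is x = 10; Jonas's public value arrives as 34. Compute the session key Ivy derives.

Shared key K = 34^10 mod 97.
34^1 ≡ 34 (mod 97)
34^2 = (34^1)^2 ≡ 34^2 = 1156 ≡ 89 (mod 97)
34^4 = (34^2)^2 ≡ 89^2 = 7921 ≡ 64 (mod 97)
34^8 = (34^4)^2 ≡ 64^2 = 4096 ≡ 22 (mod 97)
34^10 = 34^8 · 34^2 ≡ 22 · 89 ≡ 18 (mod 97).

18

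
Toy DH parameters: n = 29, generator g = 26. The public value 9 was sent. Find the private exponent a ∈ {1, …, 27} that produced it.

2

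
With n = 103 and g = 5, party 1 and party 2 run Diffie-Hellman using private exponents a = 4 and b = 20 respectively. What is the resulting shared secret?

Party 1 sends A = g^a mod n = 5^4 mod 103.
5^1 ≡ 5 (mod 103)
5^2 = (5^1)^2 ≡ 5^2 = 25 ≡ 25 (mod 103)
5^4 = (5^2)^2 ≡ 25^2 = 625 ≡ 7 (mod 103)
So A = 7. Party 2 then computes K = A^b mod n = 7^20 mod 103.
7^1 ≡ 7 (mod 103)
7^2 = (7^1)^2 ≡ 7^2 = 49 ≡ 49 (mod 103)
7^4 = (7^2)^2 ≡ 49^2 = 2401 ≡ 32 (mod 103)
7^8 = (7^4)^2 ≡ 32^2 = 1024 ≡ 97 (mod 103)
7^16 = (7^8)^2 ≡ 97^2 = 9409 ≡ 36 (mod 103)
7^20 = 7^16 · 7^4 ≡ 36 · 32 ≡ 19 (mod 103).

19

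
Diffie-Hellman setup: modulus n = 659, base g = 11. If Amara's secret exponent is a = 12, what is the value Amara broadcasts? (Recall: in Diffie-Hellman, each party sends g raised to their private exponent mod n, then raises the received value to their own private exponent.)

Public value = 11^12 (mod 659).
11^1 ≡ 11 (mod 659)
11^2 = (11^1)^2 ≡ 11^2 = 121 ≡ 121 (mod 659)
11^4 = (11^2)^2 ≡ 121^2 = 14641 ≡ 143 (mod 659)
11^8 = (11^4)^2 ≡ 143^2 = 20449 ≡ 20 (mod 659)
11^12 = 11^8 · 11^4 ≡ 20 · 143 ≡ 224 (mod 659).

224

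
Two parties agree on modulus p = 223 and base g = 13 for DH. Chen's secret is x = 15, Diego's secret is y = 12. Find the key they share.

112

Diego sends B = g^y mod p = 13^12 mod 223.
13^1 ≡ 13 (mod 223)
13^2 = (13^1)^2 ≡ 13^2 = 169 ≡ 169 (mod 223)
13^4 = (13^2)^2 ≡ 169^2 = 28561 ≡ 17 (mod 223)
13^8 = (13^4)^2 ≡ 17^2 = 289 ≡ 66 (mod 223)
13^12 = 13^8 · 13^4 ≡ 66 · 17 ≡ 7 (mod 223).
So B = 7. Chen then computes K = B^x mod p = 7^15 mod 223.
7^1 ≡ 7 (mod 223)
7^2 = (7^1)^2 ≡ 7^2 = 49 ≡ 49 (mod 223)
7^4 = (7^2)^2 ≡ 49^2 = 2401 ≡ 171 (mod 223)
7^8 = (7^4)^2 ≡ 171^2 = 29241 ≡ 28 (mod 223)
7^15 = 7^8 · 7^4 · 7^2 · 7^1 ≡ 28 · 171 · 49 · 7 ≡ 112 (mod 223).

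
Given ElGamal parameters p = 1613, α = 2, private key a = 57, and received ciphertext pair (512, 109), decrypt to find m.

Shared mask s = c₁^a mod p = 512^57 mod 1613.
512^1 ≡ 512 (mod 1613)
512^2 = (512^1)^2 ≡ 512^2 = 262144 ≡ 838 (mod 1613)
512^4 = (512^2)^2 ≡ 838^2 = 702244 ≡ 589 (mod 1613)
512^8 = (512^4)^2 ≡ 589^2 = 346921 ≡ 126 (mod 1613)
512^16 = (512^8)^2 ≡ 126^2 = 15876 ≡ 1359 (mod 1613)
512^32 = (512^16)^2 ≡ 1359^2 = 1846881 ≡ 1609 (mod 1613)
512^57 = 512^32 · 512^16 · 512^8 · 512^1 ≡ 1609 · 1359 · 126 · 512 ≡ 1550 (mod 1613).
So s = 1550; s⁻¹ ≡ 128 (mod 1613).
m = c₂ · s⁻¹ mod 1613 = 109 · 128 mod 1613 = 1048.

1048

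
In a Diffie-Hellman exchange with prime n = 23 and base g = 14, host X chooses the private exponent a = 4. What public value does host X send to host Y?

6

Public value = 14^{4} \pmod{23}.
14^1 ≡ 14 (mod 23)
14^2 = (14^1)^2 ≡ 14^2 = 196 ≡ 12 (mod 23)
14^4 = (14^2)^2 ≡ 12^2 = 144 ≡ 6 (mod 23)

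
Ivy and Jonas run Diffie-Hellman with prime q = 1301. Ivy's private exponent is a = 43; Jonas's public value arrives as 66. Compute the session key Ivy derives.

1185

Shared key K = 66^43 mod 1301.
66^1 ≡ 66 (mod 1301)
66^2 = (66^1)^2 ≡ 66^2 = 4356 ≡ 453 (mod 1301)
66^4 = (66^2)^2 ≡ 453^2 = 205209 ≡ 952 (mod 1301)
66^8 = (66^4)^2 ≡ 952^2 = 906304 ≡ 808 (mod 1301)
66^16 = (66^8)^2 ≡ 808^2 = 652864 ≡ 1063 (mod 1301)
66^32 = (66^16)^2 ≡ 1063^2 = 1129969 ≡ 701 (mod 1301)
66^43 = 66^32 · 66^8 · 66^2 · 66^1 ≡ 701 · 808 · 453 · 66 ≡ 1185 (mod 1301).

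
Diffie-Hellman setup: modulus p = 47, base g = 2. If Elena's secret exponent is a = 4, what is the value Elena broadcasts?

16

Public value = 2^{4} \pmod{47}.
2^1 ≡ 2 (mod 47)
2^2 = (2^1)^2 ≡ 2^2 = 4 ≡ 4 (mod 47)
2^4 = (2^2)^2 ≡ 4^2 = 16 ≡ 16 (mod 47)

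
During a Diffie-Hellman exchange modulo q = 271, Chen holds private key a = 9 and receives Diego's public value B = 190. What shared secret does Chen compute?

Shared key K = 190^9 mod 271.
190^1 ≡ 190 (mod 271)
190^2 = (190^1)^2 ≡ 190^2 = 36100 ≡ 57 (mod 271)
190^4 = (190^2)^2 ≡ 57^2 = 3249 ≡ 268 (mod 271)
190^8 = (190^4)^2 ≡ 268^2 = 71824 ≡ 9 (mod 271)
190^9 = 190^8 · 190^1 ≡ 9 · 190 ≡ 84 (mod 271).

84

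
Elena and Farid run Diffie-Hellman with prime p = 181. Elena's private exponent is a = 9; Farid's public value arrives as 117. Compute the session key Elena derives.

135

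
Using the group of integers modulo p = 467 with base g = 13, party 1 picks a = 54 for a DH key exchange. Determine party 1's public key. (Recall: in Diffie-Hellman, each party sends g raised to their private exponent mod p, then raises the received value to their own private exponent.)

371

Public value = 13^54 (mod 467).
13^1 ≡ 13 (mod 467)
13^2 = (13^1)^2 ≡ 13^2 = 169 ≡ 169 (mod 467)
13^4 = (13^2)^2 ≡ 169^2 = 28561 ≡ 74 (mod 467)
13^8 = (13^4)^2 ≡ 74^2 = 5476 ≡ 339 (mod 467)
13^16 = (13^8)^2 ≡ 339^2 = 114921 ≡ 39 (mod 467)
13^32 = (13^16)^2 ≡ 39^2 = 1521 ≡ 120 (mod 467)
13^54 = 13^32 · 13^16 · 13^4 · 13^2 ≡ 120 · 39 · 74 · 169 ≡ 371 (mod 467).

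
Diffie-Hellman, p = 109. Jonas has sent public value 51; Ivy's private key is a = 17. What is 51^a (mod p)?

44

Shared key K = 51^17 mod 109.
51^1 ≡ 51 (mod 109)
51^2 = (51^1)^2 ≡ 51^2 = 2601 ≡ 94 (mod 109)
51^4 = (51^2)^2 ≡ 94^2 = 8836 ≡ 7 (mod 109)
51^8 = (51^4)^2 ≡ 7^2 = 49 ≡ 49 (mod 109)
51^16 = (51^8)^2 ≡ 49^2 = 2401 ≡ 3 (mod 109)
51^17 = 51^16 · 51^1 ≡ 3 · 51 ≡ 44 (mod 109).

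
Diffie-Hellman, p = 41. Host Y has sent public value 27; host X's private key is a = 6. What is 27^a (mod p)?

9

Shared key K = 27^6 mod 41.
27^1 ≡ 27 (mod 41)
27^2 = (27^1)^2 ≡ 27^2 = 729 ≡ 32 (mod 41)
27^4 = (27^2)^2 ≡ 32^2 = 1024 ≡ 40 (mod 41)
27^6 = 27^4 · 27^2 ≡ 40 · 32 ≡ 9 (mod 41).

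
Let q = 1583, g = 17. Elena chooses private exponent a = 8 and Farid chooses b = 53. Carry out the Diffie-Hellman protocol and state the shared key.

1431

Farid sends B = g^b mod q = 17^53 mod 1583.
17^1 ≡ 17 (mod 1583)
17^2 = (17^1)^2 ≡ 17^2 = 289 ≡ 289 (mod 1583)
17^4 = (17^2)^2 ≡ 289^2 = 83521 ≡ 1205 (mod 1583)
17^8 = (17^4)^2 ≡ 1205^2 = 1452025 ≡ 414 (mod 1583)
17^16 = (17^8)^2 ≡ 414^2 = 171396 ≡ 432 (mod 1583)
17^32 = (17^16)^2 ≡ 432^2 = 186624 ≡ 1413 (mod 1583)
17^53 = 17^32 · 17^16 · 17^4 · 17^1 ≡ 1413 · 432 · 1205 · 17 ≡ 1480 (mod 1583).
So B = 1480. Elena then computes K = B^a mod q = 1480^8 mod 1583.
1480^1 ≡ 1480 (mod 1583)
1480^2 = (1480^1)^2 ≡ 1480^2 = 2190400 ≡ 1111 (mod 1583)
1480^4 = (1480^2)^2 ≡ 1111^2 = 1234321 ≡ 1164 (mod 1583)
1480^8 = (1480^4)^2 ≡ 1164^2 = 1354896 ≡ 1431 (mod 1583)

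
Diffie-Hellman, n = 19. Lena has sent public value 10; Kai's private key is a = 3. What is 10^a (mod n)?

Shared key K = 10^3 mod 19.
10^1 ≡ 10 (mod 19)
10^2 = (10^1)^2 ≡ 10^2 = 100 ≡ 5 (mod 19)
10^3 = 10^2 · 10^1 ≡ 5 · 10 ≡ 12 (mod 19).

12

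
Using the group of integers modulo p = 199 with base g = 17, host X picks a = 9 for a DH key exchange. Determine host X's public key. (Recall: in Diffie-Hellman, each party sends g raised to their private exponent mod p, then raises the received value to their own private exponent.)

74

Public value = 17^9 (mod 199).
17^1 ≡ 17 (mod 199)
17^2 = (17^1)^2 ≡ 17^2 = 289 ≡ 90 (mod 199)
17^4 = (17^2)^2 ≡ 90^2 = 8100 ≡ 140 (mod 199)
17^8 = (17^4)^2 ≡ 140^2 = 19600 ≡ 98 (mod 199)
17^9 = 17^8 · 17^1 ≡ 98 · 17 ≡ 74 (mod 199).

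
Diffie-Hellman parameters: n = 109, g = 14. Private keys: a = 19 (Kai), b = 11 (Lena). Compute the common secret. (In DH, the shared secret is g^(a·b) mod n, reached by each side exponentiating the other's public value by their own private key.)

Kai sends A = g^a mod n = 14^19 mod 109.
14^1 ≡ 14 (mod 109)
14^2 = (14^1)^2 ≡ 14^2 = 196 ≡ 87 (mod 109)
14^4 = (14^2)^2 ≡ 87^2 = 7569 ≡ 48 (mod 109)
14^8 = (14^4)^2 ≡ 48^2 = 2304 ≡ 15 (mod 109)
14^16 = (14^8)^2 ≡ 15^2 = 225 ≡ 7 (mod 109)
14^19 = 14^16 · 14^2 · 14^1 ≡ 7 · 87 · 14 ≡ 24 (mod 109).
So A = 24. Lena then computes K = A^b mod n = 24^11 mod 109.
24^1 ≡ 24 (mod 109)
24^2 = (24^1)^2 ≡ 24^2 = 576 ≡ 31 (mod 109)
24^4 = (24^2)^2 ≡ 31^2 = 961 ≡ 89 (mod 109)
24^8 = (24^4)^2 ≡ 89^2 = 7921 ≡ 73 (mod 109)
24^11 = 24^8 · 24^2 · 24^1 ≡ 73 · 31 · 24 ≡ 30 (mod 109).

30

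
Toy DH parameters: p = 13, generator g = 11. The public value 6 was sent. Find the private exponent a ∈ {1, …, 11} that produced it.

Try successive powers of 11 modulo 13:
11^1 ≡ 11
11^2 ≡ 4
11^3 ≡ 5
11^4 ≡ 3
11^5 ≡ 7
11^6 ≡ 12
11^7 ≡ 2
11^8 ≡ 9
11^9 ≡ 8
11^10 ≡ 10
11^11 ≡ 6
Found: a = 11.

11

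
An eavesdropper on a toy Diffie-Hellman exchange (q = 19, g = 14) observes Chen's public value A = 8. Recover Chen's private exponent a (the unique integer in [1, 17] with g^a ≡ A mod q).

Try successive powers of 14 modulo 19:
14^1 ≡ 14
14^2 ≡ 6
14^3 ≡ 8
Found: a = 3.

3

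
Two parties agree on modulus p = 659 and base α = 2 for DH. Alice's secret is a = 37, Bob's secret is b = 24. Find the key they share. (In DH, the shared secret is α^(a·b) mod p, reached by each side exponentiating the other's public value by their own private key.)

Alice sends A = α^a mod p = 2^37 mod 659.
2^1 ≡ 2 (mod 659)
2^2 = (2^1)^2 ≡ 2^2 = 4 ≡ 4 (mod 659)
2^4 = (2^2)^2 ≡ 4^2 = 16 ≡ 16 (mod 659)
2^8 = (2^4)^2 ≡ 16^2 = 256 ≡ 256 (mod 659)
2^16 = (2^8)^2 ≡ 256^2 = 65536 ≡ 295 (mod 659)
2^32 = (2^16)^2 ≡ 295^2 = 87025 ≡ 37 (mod 659)
2^37 = 2^32 · 2^4 · 2^1 ≡ 37 · 16 · 2 ≡ 525 (mod 659).
So A = 525. Bob then computes K = A^b mod p = 525^24 mod 659.
525^1 ≡ 525 (mod 659)
525^2 = (525^1)^2 ≡ 525^2 = 275625 ≡ 163 (mod 659)
525^4 = (525^2)^2 ≡ 163^2 = 26569 ≡ 209 (mod 659)
525^8 = (525^4)^2 ≡ 209^2 = 43681 ≡ 187 (mod 659)
525^16 = (525^8)^2 ≡ 187^2 = 34969 ≡ 42 (mod 659)
525^24 = 525^16 · 525^8 ≡ 42 · 187 ≡ 605 (mod 659).

605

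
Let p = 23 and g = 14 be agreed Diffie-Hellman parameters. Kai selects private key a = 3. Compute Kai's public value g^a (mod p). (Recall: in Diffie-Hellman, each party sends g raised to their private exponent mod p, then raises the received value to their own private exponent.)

7

Public value = 14^3 (mod 23).
14^1 ≡ 14 (mod 23)
14^2 = (14^1)^2 ≡ 14^2 = 196 ≡ 12 (mod 23)
14^3 = 14^2 · 14^1 ≡ 12 · 14 ≡ 7 (mod 23).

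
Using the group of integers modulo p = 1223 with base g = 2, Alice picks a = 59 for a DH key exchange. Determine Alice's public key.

286

Public value = 2^59 (mod 1223).
2^1 ≡ 2 (mod 1223)
2^2 = (2^1)^2 ≡ 2^2 = 4 ≡ 4 (mod 1223)
2^4 = (2^2)^2 ≡ 4^2 = 16 ≡ 16 (mod 1223)
2^8 = (2^4)^2 ≡ 16^2 = 256 ≡ 256 (mod 1223)
2^16 = (2^8)^2 ≡ 256^2 = 65536 ≡ 717 (mod 1223)
2^32 = (2^16)^2 ≡ 717^2 = 514089 ≡ 429 (mod 1223)
2^59 = 2^32 · 2^16 · 2^8 · 2^2 · 2^1 ≡ 429 · 717 · 256 · 4 · 2 ≡ 286 (mod 1223).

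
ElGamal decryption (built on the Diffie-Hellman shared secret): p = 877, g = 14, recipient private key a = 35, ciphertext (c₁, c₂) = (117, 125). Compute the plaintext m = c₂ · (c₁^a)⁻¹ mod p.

Shared mask s = c₁^a mod p = 117^35 mod 877.
117^1 ≡ 117 (mod 877)
117^2 = (117^1)^2 ≡ 117^2 = 13689 ≡ 534 (mod 877)
117^4 = (117^2)^2 ≡ 534^2 = 285156 ≡ 131 (mod 877)
117^8 = (117^4)^2 ≡ 131^2 = 17161 ≡ 498 (mod 877)
117^16 = (117^8)^2 ≡ 498^2 = 248004 ≡ 690 (mod 877)
117^32 = (117^16)^2 ≡ 690^2 = 476100 ≡ 766 (mod 877)
117^35 = 117^32 · 117^2 · 117^1 ≡ 766 · 534 · 117 ≡ 258 (mod 877).
So s = 258; s⁻¹ ≡ 17 (mod 877).
m = c₂ · s⁻¹ mod 877 = 125 · 17 mod 877 = 371.

371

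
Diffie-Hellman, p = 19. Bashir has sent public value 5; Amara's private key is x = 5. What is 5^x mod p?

9

Shared key K = 5^5 mod 19.
5^1 ≡ 5 (mod 19)
5^2 = (5^1)^2 ≡ 5^2 = 25 ≡ 6 (mod 19)
5^4 = (5^2)^2 ≡ 6^2 = 36 ≡ 17 (mod 19)
5^5 = 5^4 · 5^1 ≡ 17 · 5 ≡ 9 (mod 19).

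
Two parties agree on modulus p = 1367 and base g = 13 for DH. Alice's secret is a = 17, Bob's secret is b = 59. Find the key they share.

1340

Bob sends B = g^b mod p = 13^59 mod 1367.
13^1 ≡ 13 (mod 1367)
13^2 = (13^1)^2 ≡ 13^2 = 169 ≡ 169 (mod 1367)
13^4 = (13^2)^2 ≡ 169^2 = 28561 ≡ 1221 (mod 1367)
13^8 = (13^4)^2 ≡ 1221^2 = 1490841 ≡ 811 (mod 1367)
13^16 = (13^8)^2 ≡ 811^2 = 657721 ≡ 194 (mod 1367)
13^32 = (13^16)^2 ≡ 194^2 = 37636 ≡ 727 (mod 1367)
13^59 = 13^32 · 13^16 · 13^8 · 13^2 · 13^1 ≡ 727 · 194 · 811 · 169 · 13 ≡ 176 (mod 1367).
So B = 176. Alice then computes K = B^a mod p = 176^17 mod 1367.
176^1 ≡ 176 (mod 1367)
176^2 = (176^1)^2 ≡ 176^2 = 30976 ≡ 902 (mod 1367)
176^4 = (176^2)^2 ≡ 902^2 = 813604 ≡ 239 (mod 1367)
176^8 = (176^4)^2 ≡ 239^2 = 57121 ≡ 1074 (mod 1367)
176^16 = (176^8)^2 ≡ 1074^2 = 1153476 ≡ 1095 (mod 1367)
176^17 = 176^16 · 176^1 ≡ 1095 · 176 ≡ 1340 (mod 1367).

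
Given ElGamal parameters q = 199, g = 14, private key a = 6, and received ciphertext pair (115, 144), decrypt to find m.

Shared mask s = c₁^a mod q = 115^6 mod 199.
115^1 ≡ 115 (mod 199)
115^2 = (115^1)^2 ≡ 115^2 = 13225 ≡ 91 (mod 199)
115^4 = (115^2)^2 ≡ 91^2 = 8281 ≡ 122 (mod 199)
115^6 = 115^4 · 115^2 ≡ 122 · 91 ≡ 157 (mod 199).
So s = 157; s⁻¹ ≡ 90 (mod 199).
m = c₂ · s⁻¹ mod 199 = 144 · 90 mod 199 = 25.

25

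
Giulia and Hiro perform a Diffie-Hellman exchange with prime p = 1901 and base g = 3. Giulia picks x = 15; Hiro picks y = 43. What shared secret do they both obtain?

1243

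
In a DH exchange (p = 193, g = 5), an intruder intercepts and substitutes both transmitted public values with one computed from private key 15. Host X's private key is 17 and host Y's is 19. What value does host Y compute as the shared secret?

Host Y receives an intruder's public value M = 5^15 mod 193 instead of the honest one.
5^1 ≡ 5 (mod 193)
5^2 = (5^1)^2 ≡ 5^2 = 25 ≡ 25 (mod 193)
5^4 = (5^2)^2 ≡ 25^2 = 625 ≡ 46 (mod 193)
5^8 = (5^4)^2 ≡ 46^2 = 2116 ≡ 186 (mod 193)
5^15 = 5^8 · 5^4 · 5^2 · 5^1 ≡ 186 · 46 · 25 · 5 ≡ 87 (mod 193).
So M = 87. Host Y computes K = M^19 mod 193.
87^1 ≡ 87 (mod 193)
87^2 = (87^1)^2 ≡ 87^2 = 7569 ≡ 42 (mod 193)
87^4 = (87^2)^2 ≡ 42^2 = 1764 ≡ 27 (mod 193)
87^8 = (87^4)^2 ≡ 27^2 = 729 ≡ 150 (mod 193)
87^16 = (87^8)^2 ≡ 150^2 = 22500 ≡ 112 (mod 193)
87^19 = 87^16 · 87^2 · 87^1 ≡ 112 · 42 · 87 ≡ 88 (mod 193).

88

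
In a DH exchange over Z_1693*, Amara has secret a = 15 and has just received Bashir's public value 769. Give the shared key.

748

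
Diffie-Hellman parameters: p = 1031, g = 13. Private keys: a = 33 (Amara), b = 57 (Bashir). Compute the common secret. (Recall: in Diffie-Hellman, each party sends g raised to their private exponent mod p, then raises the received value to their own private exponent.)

Bashir sends B = g^b mod p = 13^57 mod 1031.
13^1 ≡ 13 (mod 1031)
13^2 = (13^1)^2 ≡ 13^2 = 169 ≡ 169 (mod 1031)
13^4 = (13^2)^2 ≡ 169^2 = 28561 ≡ 724 (mod 1031)
13^8 = (13^4)^2 ≡ 724^2 = 524176 ≡ 428 (mod 1031)
13^16 = (13^8)^2 ≡ 428^2 = 183184 ≡ 697 (mod 1031)
13^32 = (13^16)^2 ≡ 697^2 = 485809 ≡ 208 (mod 1031)
13^57 = 13^32 · 13^16 · 13^8 · 13^1 ≡ 208 · 697 · 428 · 13 ≡ 312 (mod 1031).
So B = 312. Amara then computes K = B^a mod p = 312^33 mod 1031.
312^1 ≡ 312 (mod 1031)
312^2 = (312^1)^2 ≡ 312^2 = 97344 ≡ 430 (mod 1031)
312^4 = (312^2)^2 ≡ 430^2 = 184900 ≡ 351 (mod 1031)
312^8 = (312^4)^2 ≡ 351^2 = 123201 ≡ 512 (mod 1031)
312^16 = (312^8)^2 ≡ 512^2 = 262144 ≡ 270 (mod 1031)
312^32 = (312^16)^2 ≡ 270^2 = 72900 ≡ 730 (mod 1031)
312^33 = 312^32 · 312^1 ≡ 730 · 312 ≡ 940 (mod 1031).

940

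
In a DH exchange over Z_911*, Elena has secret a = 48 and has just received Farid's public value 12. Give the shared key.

Shared key K = 12^48 mod 911.
12^1 ≡ 12 (mod 911)
12^2 = (12^1)^2 ≡ 12^2 = 144 ≡ 144 (mod 911)
12^4 = (12^2)^2 ≡ 144^2 = 20736 ≡ 694 (mod 911)
12^8 = (12^4)^2 ≡ 694^2 = 481636 ≡ 628 (mod 911)
12^16 = (12^8)^2 ≡ 628^2 = 394384 ≡ 832 (mod 911)
12^32 = (12^16)^2 ≡ 832^2 = 692224 ≡ 775 (mod 911)
12^48 = 12^32 · 12^16 ≡ 775 · 832 ≡ 723 (mod 911).

723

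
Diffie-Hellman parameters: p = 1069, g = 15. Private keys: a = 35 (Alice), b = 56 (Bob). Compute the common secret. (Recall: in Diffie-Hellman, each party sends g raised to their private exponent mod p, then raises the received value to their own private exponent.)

Bob sends B = g^b mod p = 15^56 mod 1069.
15^1 ≡ 15 (mod 1069)
15^2 = (15^1)^2 ≡ 15^2 = 225 ≡ 225 (mod 1069)
15^4 = (15^2)^2 ≡ 225^2 = 50625 ≡ 382 (mod 1069)
15^8 = (15^4)^2 ≡ 382^2 = 145924 ≡ 540 (mod 1069)
15^16 = (15^8)^2 ≡ 540^2 = 291600 ≡ 832 (mod 1069)
15^32 = (15^16)^2 ≡ 832^2 = 692224 ≡ 581 (mod 1069)
15^56 = 15^32 · 15^16 · 15^8 ≡ 581 · 832 · 540 ≡ 53 (mod 1069).
So B = 53. Alice then computes K = B^a mod p = 53^35 mod 1069.
53^1 ≡ 53 (mod 1069)
53^2 = (53^1)^2 ≡ 53^2 = 2809 ≡ 671 (mod 1069)
53^4 = (53^2)^2 ≡ 671^2 = 450241 ≡ 192 (mod 1069)
53^8 = (53^4)^2 ≡ 192^2 = 36864 ≡ 518 (mod 1069)
53^16 = (53^8)^2 ≡ 518^2 = 268324 ≡ 5 (mod 1069)
53^32 = (53^16)^2 ≡ 5^2 = 25 ≡ 25 (mod 1069)
53^35 = 53^32 · 53^2 · 53^1 ≡ 25 · 671 · 53 ≡ 736 (mod 1069).

736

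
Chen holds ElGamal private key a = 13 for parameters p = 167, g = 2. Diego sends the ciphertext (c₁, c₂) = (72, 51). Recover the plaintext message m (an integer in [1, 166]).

Shared mask s = c₁^a mod p = 72^13 mod 167.
72^1 ≡ 72 (mod 167)
72^2 = (72^1)^2 ≡ 72^2 = 5184 ≡ 7 (mod 167)
72^4 = (72^2)^2 ≡ 7^2 = 49 ≡ 49 (mod 167)
72^8 = (72^4)^2 ≡ 49^2 = 2401 ≡ 63 (mod 167)
72^13 = 72^8 · 72^4 · 72^1 ≡ 63 · 49 · 72 ≡ 154 (mod 167).
So s = 154; s⁻¹ ≡ 77 (mod 167).
m = c₂ · s⁻¹ mod 167 = 51 · 77 mod 167 = 86.

86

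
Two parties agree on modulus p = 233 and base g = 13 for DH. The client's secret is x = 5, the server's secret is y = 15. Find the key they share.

205

The client sends A = g^x mod p = 13^5 mod 233.
13^1 ≡ 13 (mod 233)
13^2 = (13^1)^2 ≡ 13^2 = 169 ≡ 169 (mod 233)
13^4 = (13^2)^2 ≡ 169^2 = 28561 ≡ 135 (mod 233)
13^5 = 13^4 · 13^1 ≡ 135 · 13 ≡ 124 (mod 233).
So A = 124. The server then computes K = A^y mod p = 124^15 mod 233.
124^1 ≡ 124 (mod 233)
124^2 = (124^1)^2 ≡ 124^2 = 15376 ≡ 231 (mod 233)
124^4 = (124^2)^2 ≡ 231^2 = 53361 ≡ 4 (mod 233)
124^8 = (124^4)^2 ≡ 4^2 = 16 ≡ 16 (mod 233)
124^15 = 124^8 · 124^4 · 124^2 · 124^1 ≡ 16 · 4 · 231 · 124 ≡ 205 (mod 233).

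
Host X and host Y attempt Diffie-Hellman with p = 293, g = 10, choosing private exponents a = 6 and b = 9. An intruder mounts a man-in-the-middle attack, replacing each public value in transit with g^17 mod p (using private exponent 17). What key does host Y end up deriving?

Host Y receives an intruder's public value M = 10^17 mod 293 instead of the honest one.
10^1 ≡ 10 (mod 293)
10^2 = (10^1)^2 ≡ 10^2 = 100 ≡ 100 (mod 293)
10^4 = (10^2)^2 ≡ 100^2 = 10000 ≡ 38 (mod 293)
10^8 = (10^4)^2 ≡ 38^2 = 1444 ≡ 272 (mod 293)
10^16 = (10^8)^2 ≡ 272^2 = 73984 ≡ 148 (mod 293)
10^17 = 10^16 · 10^1 ≡ 148 · 10 ≡ 15 (mod 293).
So M = 15. Host Y computes K = M^9 mod 293.
15^1 ≡ 15 (mod 293)
15^2 = (15^1)^2 ≡ 15^2 = 225 ≡ 225 (mod 293)
15^4 = (15^2)^2 ≡ 225^2 = 50625 ≡ 229 (mod 293)
15^8 = (15^4)^2 ≡ 229^2 = 52441 ≡ 287 (mod 293)
15^9 = 15^8 · 15^1 ≡ 287 · 15 ≡ 203 (mod 293).

203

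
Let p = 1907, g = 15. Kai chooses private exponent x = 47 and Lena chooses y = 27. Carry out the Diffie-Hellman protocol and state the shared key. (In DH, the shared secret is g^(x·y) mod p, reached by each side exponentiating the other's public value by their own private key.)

1637

Kai sends A = g^x mod p = 15^47 mod 1907.
15^1 ≡ 15 (mod 1907)
15^2 = (15^1)^2 ≡ 15^2 = 225 ≡ 225 (mod 1907)
15^4 = (15^2)^2 ≡ 225^2 = 50625 ≡ 1043 (mod 1907)
15^8 = (15^4)^2 ≡ 1043^2 = 1087849 ≡ 859 (mod 1907)
15^16 = (15^8)^2 ≡ 859^2 = 737881 ≡ 1779 (mod 1907)
15^32 = (15^16)^2 ≡ 1779^2 = 3164841 ≡ 1128 (mod 1907)
15^47 = 15^32 · 15^8 · 15^4 · 15^2 · 15^1 ≡ 1128 · 859 · 1043 · 225 · 15 ≡ 1435 (mod 1907).
So A = 1435. Lena then computes K = A^y mod p = 1435^27 mod 1907.
1435^1 ≡ 1435 (mod 1907)
1435^2 = (1435^1)^2 ≡ 1435^2 = 2059225 ≡ 1572 (mod 1907)
1435^4 = (1435^2)^2 ≡ 1572^2 = 2471184 ≡ 1619 (mod 1907)
1435^8 = (1435^4)^2 ≡ 1619^2 = 2621161 ≡ 943 (mod 1907)
1435^16 = (1435^8)^2 ≡ 943^2 = 889249 ≡ 587 (mod 1907)
1435^27 = 1435^16 · 1435^8 · 1435^2 · 1435^1 ≡ 587 · 943 · 1572 · 1435 ≡ 1637 (mod 1907).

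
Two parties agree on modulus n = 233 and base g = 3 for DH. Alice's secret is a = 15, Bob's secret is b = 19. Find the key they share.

61

Bob sends B = g^b mod n = 3^19 mod 233.
3^1 ≡ 3 (mod 233)
3^2 = (3^1)^2 ≡ 3^2 = 9 ≡ 9 (mod 233)
3^4 = (3^2)^2 ≡ 9^2 = 81 ≡ 81 (mod 233)
3^8 = (3^4)^2 ≡ 81^2 = 6561 ≡ 37 (mod 233)
3^16 = (3^8)^2 ≡ 37^2 = 1369 ≡ 204 (mod 233)
3^19 = 3^16 · 3^2 · 3^1 ≡ 204 · 9 · 3 ≡ 149 (mod 233).
So B = 149. Alice then computes K = B^a mod n = 149^15 mod 233.
149^1 ≡ 149 (mod 233)
149^2 = (149^1)^2 ≡ 149^2 = 22201 ≡ 66 (mod 233)
149^4 = (149^2)^2 ≡ 66^2 = 4356 ≡ 162 (mod 233)
149^8 = (149^4)^2 ≡ 162^2 = 26244 ≡ 148 (mod 233)
149^15 = 149^8 · 149^4 · 149^2 · 149^1 ≡ 148 · 162 · 66 · 149 ≡ 61 (mod 233).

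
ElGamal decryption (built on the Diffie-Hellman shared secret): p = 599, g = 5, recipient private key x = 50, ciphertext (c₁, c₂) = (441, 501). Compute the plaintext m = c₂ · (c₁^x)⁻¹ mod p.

84

Shared mask s = c₁^x mod p = 441^50 mod 599.
441^1 ≡ 441 (mod 599)
441^2 = (441^1)^2 ≡ 441^2 = 194481 ≡ 405 (mod 599)
441^4 = (441^2)^2 ≡ 405^2 = 164025 ≡ 498 (mod 599)
441^8 = (441^4)^2 ≡ 498^2 = 248004 ≡ 18 (mod 599)
441^16 = (441^8)^2 ≡ 18^2 = 324 ≡ 324 (mod 599)
441^32 = (441^16)^2 ≡ 324^2 = 104976 ≡ 151 (mod 599)
441^50 = 441^32 · 441^16 · 441^2 ≡ 151 · 324 · 405 ≡ 498 (mod 599).
So s = 498; s⁻¹ ≡ 427 (mod 599).
m = c₂ · s⁻¹ mod 599 = 501 · 427 mod 599 = 84.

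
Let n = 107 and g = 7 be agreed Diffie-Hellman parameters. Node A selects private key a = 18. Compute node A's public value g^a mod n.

29

Public value = 7^18 mod 107.
7^1 ≡ 7 (mod 107)
7^2 = (7^1)^2 ≡ 7^2 = 49 ≡ 49 (mod 107)
7^4 = (7^2)^2 ≡ 49^2 = 2401 ≡ 47 (mod 107)
7^8 = (7^4)^2 ≡ 47^2 = 2209 ≡ 69 (mod 107)
7^16 = (7^8)^2 ≡ 69^2 = 4761 ≡ 53 (mod 107)
7^18 = 7^16 · 7^2 ≡ 53 · 49 ≡ 29 (mod 107).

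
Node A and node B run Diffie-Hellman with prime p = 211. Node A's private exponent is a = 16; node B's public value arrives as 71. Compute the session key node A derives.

Shared key K = 71^16 mod 211.
71^1 ≡ 71 (mod 211)
71^2 = (71^1)^2 ≡ 71^2 = 5041 ≡ 188 (mod 211)
71^4 = (71^2)^2 ≡ 188^2 = 35344 ≡ 107 (mod 211)
71^8 = (71^4)^2 ≡ 107^2 = 11449 ≡ 55 (mod 211)
71^16 = (71^8)^2 ≡ 55^2 = 3025 ≡ 71 (mod 211)

71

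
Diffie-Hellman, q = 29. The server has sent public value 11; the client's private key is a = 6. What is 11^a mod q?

Shared key K = 11^6 mod 29.
11^1 ≡ 11 (mod 29)
11^2 = (11^1)^2 ≡ 11^2 = 121 ≡ 5 (mod 29)
11^4 = (11^2)^2 ≡ 5^2 = 25 ≡ 25 (mod 29)
11^6 = 11^4 · 11^2 ≡ 25 · 5 ≡ 9 (mod 29).

9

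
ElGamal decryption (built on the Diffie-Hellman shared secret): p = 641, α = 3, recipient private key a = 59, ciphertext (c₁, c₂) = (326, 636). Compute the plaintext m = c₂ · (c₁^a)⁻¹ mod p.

186

Shared mask s = c₁^a mod p = 326^59 mod 641.
326^1 ≡ 326 (mod 641)
326^2 = (326^1)^2 ≡ 326^2 = 106276 ≡ 511 (mod 641)
326^4 = (326^2)^2 ≡ 511^2 = 261121 ≡ 234 (mod 641)
326^8 = (326^4)^2 ≡ 234^2 = 54756 ≡ 271 (mod 641)
326^16 = (326^8)^2 ≡ 271^2 = 73441 ≡ 367 (mod 641)
326^32 = (326^16)^2 ≡ 367^2 = 134689 ≡ 79 (mod 641)
326^59 = 326^32 · 326^16 · 326^8 · 326^2 · 326^1 ≡ 79 · 367 · 271 · 511 · 326 ≡ 479 (mod 641).
So s = 479; s⁻¹ ≡ 91 (mod 641).
m = c₂ · s⁻¹ mod 641 = 636 · 91 mod 641 = 186.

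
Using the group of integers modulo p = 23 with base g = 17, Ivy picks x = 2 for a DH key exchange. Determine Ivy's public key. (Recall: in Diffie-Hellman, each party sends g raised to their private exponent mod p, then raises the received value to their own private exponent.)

13

Public value = 17^2 (mod 23).
17^1 ≡ 17 (mod 23)
17^2 = (17^1)^2 ≡ 17^2 = 289 ≡ 13 (mod 23)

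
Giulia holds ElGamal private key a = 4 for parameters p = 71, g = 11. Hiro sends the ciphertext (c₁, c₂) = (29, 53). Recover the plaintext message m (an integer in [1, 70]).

Shared mask s = c₁^a mod p = 29^4 mod 71.
29^1 ≡ 29 (mod 71)
29^2 = (29^1)^2 ≡ 29^2 = 841 ≡ 60 (mod 71)
29^4 = (29^2)^2 ≡ 60^2 = 3600 ≡ 50 (mod 71)
So s = 50; s⁻¹ ≡ 27 (mod 71).
m = c₂ · s⁻¹ mod 71 = 53 · 27 mod 71 = 11.

11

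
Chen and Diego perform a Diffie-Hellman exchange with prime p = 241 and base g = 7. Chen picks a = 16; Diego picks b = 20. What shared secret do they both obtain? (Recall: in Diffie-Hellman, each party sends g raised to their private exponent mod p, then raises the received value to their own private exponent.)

15

Chen sends A = g^a mod p = 7^16 mod 241.
7^1 ≡ 7 (mod 241)
7^2 = (7^1)^2 ≡ 7^2 = 49 ≡ 49 (mod 241)
7^4 = (7^2)^2 ≡ 49^2 = 2401 ≡ 232 (mod 241)
7^8 = (7^4)^2 ≡ 232^2 = 53824 ≡ 81 (mod 241)
7^16 = (7^8)^2 ≡ 81^2 = 6561 ≡ 54 (mod 241)
So A = 54. Diego then computes K = A^b mod p = 54^20 mod 241.
54^1 ≡ 54 (mod 241)
54^2 = (54^1)^2 ≡ 54^2 = 2916 ≡ 24 (mod 241)
54^4 = (54^2)^2 ≡ 24^2 = 576 ≡ 94 (mod 241)
54^8 = (54^4)^2 ≡ 94^2 = 8836 ≡ 160 (mod 241)
54^16 = (54^8)^2 ≡ 160^2 = 25600 ≡ 54 (mod 241)
54^20 = 54^16 · 54^4 ≡ 54 · 94 ≡ 15 (mod 241).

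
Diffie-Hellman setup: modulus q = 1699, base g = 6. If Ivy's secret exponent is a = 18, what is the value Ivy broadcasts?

1334

Public value = 6^18 mod 1699.
6^1 ≡ 6 (mod 1699)
6^2 = (6^1)^2 ≡ 6^2 = 36 ≡ 36 (mod 1699)
6^4 = (6^2)^2 ≡ 36^2 = 1296 ≡ 1296 (mod 1699)
6^8 = (6^4)^2 ≡ 1296^2 = 1679616 ≡ 1004 (mod 1699)
6^16 = (6^8)^2 ≡ 1004^2 = 1008016 ≡ 509 (mod 1699)
6^18 = 6^16 · 6^2 ≡ 509 · 36 ≡ 1334 (mod 1699).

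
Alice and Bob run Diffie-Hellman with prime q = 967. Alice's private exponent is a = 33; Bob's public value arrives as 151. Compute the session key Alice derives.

706

Shared key K = 151^33 mod 967.
151^1 ≡ 151 (mod 967)
151^2 = (151^1)^2 ≡ 151^2 = 22801 ≡ 560 (mod 967)
151^4 = (151^2)^2 ≡ 560^2 = 313600 ≡ 292 (mod 967)
151^8 = (151^4)^2 ≡ 292^2 = 85264 ≡ 168 (mod 967)
151^16 = (151^8)^2 ≡ 168^2 = 28224 ≡ 181 (mod 967)
151^32 = (151^16)^2 ≡ 181^2 = 32761 ≡ 850 (mod 967)
151^33 = 151^32 · 151^1 ≡ 850 · 151 ≡ 706 (mod 967).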